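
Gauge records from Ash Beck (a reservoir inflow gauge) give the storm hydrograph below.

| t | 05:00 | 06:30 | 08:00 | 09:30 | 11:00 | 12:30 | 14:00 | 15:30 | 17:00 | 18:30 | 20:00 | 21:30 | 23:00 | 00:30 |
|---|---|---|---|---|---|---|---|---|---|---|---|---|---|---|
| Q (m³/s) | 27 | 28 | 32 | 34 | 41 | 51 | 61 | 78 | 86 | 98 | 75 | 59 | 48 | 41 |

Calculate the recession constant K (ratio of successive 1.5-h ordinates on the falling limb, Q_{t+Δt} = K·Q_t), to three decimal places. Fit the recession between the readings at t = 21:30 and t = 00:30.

Using the recession-limb readings at t = 21:30 and t = 00:30: Q falls from 59 to 41 m³/s over 2 intervals.
K = (Q₂/Q₁)^(1/2) = (41/59)^(1/2) = 0.834.

K ≈ 0.834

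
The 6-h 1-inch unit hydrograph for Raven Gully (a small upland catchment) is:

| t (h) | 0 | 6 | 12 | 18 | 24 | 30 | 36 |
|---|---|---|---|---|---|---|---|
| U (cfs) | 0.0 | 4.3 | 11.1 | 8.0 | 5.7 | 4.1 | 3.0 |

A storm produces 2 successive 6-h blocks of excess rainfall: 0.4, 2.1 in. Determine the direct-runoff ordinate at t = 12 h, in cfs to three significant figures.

Q ≈ 13.5 cfs

By discrete convolution, Q_j = Σ (P_i / 1 in) · U_{j−i}.
At t = 12 h (j=2): Q = (0.4/1)·11.1 + (2.1/1)·4.3 = 13.5 cfs.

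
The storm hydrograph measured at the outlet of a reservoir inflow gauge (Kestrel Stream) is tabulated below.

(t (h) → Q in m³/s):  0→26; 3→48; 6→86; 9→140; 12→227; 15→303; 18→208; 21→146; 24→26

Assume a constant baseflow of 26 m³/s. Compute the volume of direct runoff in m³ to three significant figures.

V ≈ 1.05 × 10^7 m³

Direct-runoff ordinates (Q − Q_b): 0.0, 22.0, 60.0, 114.0, 201.0, 277.0, 182.0, 120.0, 0.0 m³/s.
ΣQ_DR = 976.0 m³/s.
With Δt = 3 h = 10800 s, V = ΣQ_DR · Δt = 976.0 × 10800 = 1.05 × 10^7 m³.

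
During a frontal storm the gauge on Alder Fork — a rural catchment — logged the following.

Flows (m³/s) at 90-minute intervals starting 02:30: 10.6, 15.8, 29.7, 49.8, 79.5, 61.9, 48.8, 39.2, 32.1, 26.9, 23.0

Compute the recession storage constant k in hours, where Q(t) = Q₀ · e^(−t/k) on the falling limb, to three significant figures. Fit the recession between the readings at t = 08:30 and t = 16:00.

k ≈ 6.92 h

On the falling limb, Q drops from 79.5 to 26.9 m³/s between t = 08:30 and t = 16:00 (Δt = 7.5 h).
k = −Δt / ln(Q₂/Q₁) = −7.5 / ln(26.9/79.5) = 6.92 h.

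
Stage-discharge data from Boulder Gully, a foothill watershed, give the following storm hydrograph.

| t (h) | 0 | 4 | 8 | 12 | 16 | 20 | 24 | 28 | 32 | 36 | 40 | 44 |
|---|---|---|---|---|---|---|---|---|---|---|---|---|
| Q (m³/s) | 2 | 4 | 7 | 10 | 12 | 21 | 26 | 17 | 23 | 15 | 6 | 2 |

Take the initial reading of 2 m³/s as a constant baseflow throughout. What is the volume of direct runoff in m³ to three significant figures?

Direct-runoff ordinates (Q − Q_b): 0.0, 2.0, 5.0, 8.0, 10.0, 19.0, 24.0, 15.0, 21.0, 13.0, 4.0, 0.0 m³/s.
ΣQ_DR = 121.0 m³/s.
With Δt = 4 h = 14400 s, V = ΣQ_DR · Δt = 121.0 × 14400 = 1.74 × 10^6 m³.

V ≈ 1.74 × 10^6 m³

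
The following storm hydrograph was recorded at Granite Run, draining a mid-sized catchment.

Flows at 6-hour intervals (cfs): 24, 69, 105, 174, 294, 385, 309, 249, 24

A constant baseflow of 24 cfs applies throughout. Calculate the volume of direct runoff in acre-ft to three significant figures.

Direct-runoff ordinates (Q − Q_b): 0.0, 45.0, 81.0, 150.0, 270.0, 361.0, 285.0, 225.0, 0.0 cfs.
ΣQ_DR = 1417 cfs.
With Δt = 6 h = 21600 s, V = ΣQ_DR · Δt = 1417 × 21600 = 3.06 × 10^7 ft³ = 703 acre-ft.

V ≈ 703 acre-ft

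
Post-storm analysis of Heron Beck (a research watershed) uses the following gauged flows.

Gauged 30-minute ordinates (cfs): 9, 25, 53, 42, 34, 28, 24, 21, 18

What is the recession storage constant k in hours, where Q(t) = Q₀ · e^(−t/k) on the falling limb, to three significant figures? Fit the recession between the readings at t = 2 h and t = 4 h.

k ≈ 3.14 h

On the falling limb, Q drops from 34 to 18 cfs between t = 2 h and t = 4 h (Δt = 2 h).
k = −Δt / ln(Q₂/Q₁) = −2 / ln(18/34) = 3.14 h.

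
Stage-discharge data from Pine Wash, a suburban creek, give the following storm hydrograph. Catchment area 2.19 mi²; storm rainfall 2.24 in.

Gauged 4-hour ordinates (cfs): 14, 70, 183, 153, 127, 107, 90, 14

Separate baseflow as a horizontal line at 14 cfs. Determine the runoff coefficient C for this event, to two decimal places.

C ≈ 0.82

ΣQ_DR = 646.0 cfs; V = ΣQ_DR·Δt = 9.302 × 10^6 ft³.
Runoff depth d = V / A = 1.828 in.
C = d / P = 1.828 / 2.24 = 0.82.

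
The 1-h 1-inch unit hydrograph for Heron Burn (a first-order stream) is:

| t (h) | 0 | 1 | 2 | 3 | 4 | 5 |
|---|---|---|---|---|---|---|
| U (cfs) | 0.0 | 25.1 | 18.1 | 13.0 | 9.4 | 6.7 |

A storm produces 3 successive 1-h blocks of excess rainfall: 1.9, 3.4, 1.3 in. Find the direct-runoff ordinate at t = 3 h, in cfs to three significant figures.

Q ≈ 119 cfs

By discrete convolution, Q_j = Σ (P_i / 1 in) · U_{j−i}.
At t = 3 h (j=3): Q = (1.9/1)·13.0 + (3.4/1)·18.1 + (1.3/1)·25.1 = 119 cfs.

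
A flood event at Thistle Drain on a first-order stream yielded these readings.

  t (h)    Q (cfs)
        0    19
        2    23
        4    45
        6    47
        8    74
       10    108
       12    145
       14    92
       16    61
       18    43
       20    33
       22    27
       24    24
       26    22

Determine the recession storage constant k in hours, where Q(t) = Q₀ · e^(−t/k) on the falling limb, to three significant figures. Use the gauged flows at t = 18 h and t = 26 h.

On the falling limb, Q drops from 43 to 22 cfs between t = 18 h and t = 26 h (Δt = 8 h).
k = −Δt / ln(Q₂/Q₁) = −8 / ln(22/43) = 11.9 h.

k ≈ 11.9 h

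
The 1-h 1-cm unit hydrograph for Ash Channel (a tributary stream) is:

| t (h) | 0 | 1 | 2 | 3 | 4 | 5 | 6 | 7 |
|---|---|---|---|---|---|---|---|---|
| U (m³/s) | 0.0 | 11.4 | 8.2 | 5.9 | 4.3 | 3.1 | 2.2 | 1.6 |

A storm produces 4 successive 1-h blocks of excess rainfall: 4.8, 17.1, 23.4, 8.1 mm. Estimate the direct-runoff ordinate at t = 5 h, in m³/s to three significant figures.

By discrete convolution, Q_j = Σ (P_i / 10 mm) · U_{j−i}.
At t = 5 h (j=5): Q = (4.8/10)·3.1 + (17.1/10)·4.3 + (23.4/10)·5.9 + (8.1/10)·8.2 = 29.3 m³/s.

Q ≈ 29.3 m³/s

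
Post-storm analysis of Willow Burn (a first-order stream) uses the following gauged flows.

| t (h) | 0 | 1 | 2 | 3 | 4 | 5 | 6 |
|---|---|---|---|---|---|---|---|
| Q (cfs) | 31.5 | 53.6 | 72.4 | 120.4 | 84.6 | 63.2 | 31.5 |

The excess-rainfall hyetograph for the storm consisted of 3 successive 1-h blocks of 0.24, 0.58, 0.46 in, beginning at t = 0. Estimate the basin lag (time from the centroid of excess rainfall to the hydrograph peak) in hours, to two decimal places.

t_L ≈ 1.33 h

Centroid of excess rainfall: t_c = Σ P_i·t̄_i / ΣP_i = 1.6719 h (block centres at 0.5, 1.5, 2.5 h).
Hydrograph peak occurs at t = 3 h, so basin lag t_L = 3 − 1.6719 = 1.33 h.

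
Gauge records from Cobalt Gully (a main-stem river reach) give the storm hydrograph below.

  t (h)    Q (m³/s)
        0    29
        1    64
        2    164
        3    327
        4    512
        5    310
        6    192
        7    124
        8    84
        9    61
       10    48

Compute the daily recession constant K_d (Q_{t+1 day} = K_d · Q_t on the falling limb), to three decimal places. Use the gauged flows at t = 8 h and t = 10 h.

K_d ≈ 0.001

Between t = 8 h and t = 10 h the flow falls from 84 to 48 m³/s over 2×1 h = 2 h.
Per-interval ratio K = (48/84)^(1/2) = 0.7559; K_d = K^(24/1) = 0.001.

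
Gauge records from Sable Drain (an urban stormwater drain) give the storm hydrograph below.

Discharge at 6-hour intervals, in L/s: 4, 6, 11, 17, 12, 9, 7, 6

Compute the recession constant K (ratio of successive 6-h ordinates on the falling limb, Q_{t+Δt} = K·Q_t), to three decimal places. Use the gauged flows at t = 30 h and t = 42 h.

Using the recession-limb readings at t = 30 h and t = 42 h: Q falls from 9 to 6 L/s over 2 intervals.
K = (Q₂/Q₁)^(1/2) = (6/9)^(1/2) = 0.816.

K ≈ 0.816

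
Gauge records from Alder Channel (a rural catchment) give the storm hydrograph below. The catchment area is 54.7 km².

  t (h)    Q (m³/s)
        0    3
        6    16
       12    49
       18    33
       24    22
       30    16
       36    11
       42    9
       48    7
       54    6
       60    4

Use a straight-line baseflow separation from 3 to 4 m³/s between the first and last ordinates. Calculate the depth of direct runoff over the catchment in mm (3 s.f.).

Direct runoff: 0.00, 12.90, 45.80, 29.70, 18.60, 12.50, 7.40, 5.30, 3.20, 2.10, 0.00 m³/s; ΣQ_DR = 137.5 m³/s.
V = ΣQ_DR · Δt = 137.5 × 21600 s = 2.970 × 10^6 m³.
Over A = 54.7 km², depth = V / A = 54.3 mm.

d ≈ 54.3 mm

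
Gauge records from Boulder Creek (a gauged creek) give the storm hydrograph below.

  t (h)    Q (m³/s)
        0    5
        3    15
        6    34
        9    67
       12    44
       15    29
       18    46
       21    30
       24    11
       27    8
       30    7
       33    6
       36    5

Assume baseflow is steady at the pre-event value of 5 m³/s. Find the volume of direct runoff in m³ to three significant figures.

Direct-runoff ordinates (Q − Q_b): 0.0, 10.0, 29.0, 62.0, 39.0, 24.0, 41.0, 25.0, 6.0, 3.0, 2.0, 1.0, 0.0 m³/s.
ΣQ_DR = 242.0 m³/s.
With Δt = 3 h = 10800 s, V = ΣQ_DR · Δt = 242.0 × 10800 = 2.61 × 10^6 m³.

V ≈ 2.61 × 10^6 m³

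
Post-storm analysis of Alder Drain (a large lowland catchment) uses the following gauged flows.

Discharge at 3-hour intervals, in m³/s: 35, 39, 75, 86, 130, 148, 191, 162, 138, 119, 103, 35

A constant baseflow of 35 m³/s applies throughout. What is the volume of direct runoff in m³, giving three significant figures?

Direct-runoff ordinates (Q − Q_b): 0.0, 4.0, 40.0, 51.0, 95.0, 113.0, 156.0, 127.0, 103.0, 84.0, 68.0, 0.0 m³/s.
ΣQ_DR = 841.0 m³/s.
With Δt = 3 h = 10800 s, V = ΣQ_DR · Δt = 841.0 × 10800 = 9.08 × 10^6 m³.

V ≈ 9.08 × 10^6 m³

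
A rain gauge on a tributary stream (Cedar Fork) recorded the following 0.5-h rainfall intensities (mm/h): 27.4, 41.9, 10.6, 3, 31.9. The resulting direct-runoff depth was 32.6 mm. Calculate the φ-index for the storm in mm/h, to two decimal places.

φ ≈ 12.00 mm/h

Only the 3 blocks with intensity above φ contribute runoff: 27.4, 41.9, 31.9 mm/h.
Σ(I−φ)·Δt = d  ⇒  (27.4+41.9+31.9 − 3φ)·0.5 = 32.6
φ = (101.2 − 32.6/0.5) / 3 = 12.00 mm/h.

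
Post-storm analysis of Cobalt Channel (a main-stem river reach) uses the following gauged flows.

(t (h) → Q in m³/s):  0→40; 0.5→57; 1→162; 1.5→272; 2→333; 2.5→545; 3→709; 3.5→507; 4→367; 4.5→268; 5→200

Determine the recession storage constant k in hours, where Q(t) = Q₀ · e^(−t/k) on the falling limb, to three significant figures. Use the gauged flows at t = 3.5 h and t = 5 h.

k ≈ 1.61 h

On the falling limb, Q drops from 507 to 200 m³/s between t = 3.5 h and t = 5 h (Δt = 1.5 h).
k = −Δt / ln(Q₂/Q₁) = −1.5 / ln(200/507) = 1.61 h.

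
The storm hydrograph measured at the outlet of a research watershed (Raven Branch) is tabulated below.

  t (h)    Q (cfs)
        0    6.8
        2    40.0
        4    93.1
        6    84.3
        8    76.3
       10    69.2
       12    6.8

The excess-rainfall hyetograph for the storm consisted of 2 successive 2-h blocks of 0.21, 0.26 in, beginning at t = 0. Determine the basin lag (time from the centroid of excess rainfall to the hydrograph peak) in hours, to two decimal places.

t_L ≈ 1.89 h

Centroid of excess rainfall: t_c = Σ P_i·t̄_i / ΣP_i = 2.1064 h (block centres at 1, 3 h).
Hydrograph peak occurs at t = 4 h, so basin lag t_L = 4 − 2.1064 = 1.89 h.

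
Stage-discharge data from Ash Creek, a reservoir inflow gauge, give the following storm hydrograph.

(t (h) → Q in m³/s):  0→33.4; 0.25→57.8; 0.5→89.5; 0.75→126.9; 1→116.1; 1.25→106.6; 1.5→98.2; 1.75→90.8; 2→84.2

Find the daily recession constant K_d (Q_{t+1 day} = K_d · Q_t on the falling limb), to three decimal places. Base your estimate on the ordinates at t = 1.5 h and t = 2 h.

K_d ≈ 0.001

Between t = 1.5 h and t = 2 h the flow falls from 98.2 to 84.2 m³/s over 2×0.25 h = 0.5 h.
Per-interval ratio K = (84.2/98.2)^(1/2) = 0.9260; K_d = K^(24/0.25) = 0.001.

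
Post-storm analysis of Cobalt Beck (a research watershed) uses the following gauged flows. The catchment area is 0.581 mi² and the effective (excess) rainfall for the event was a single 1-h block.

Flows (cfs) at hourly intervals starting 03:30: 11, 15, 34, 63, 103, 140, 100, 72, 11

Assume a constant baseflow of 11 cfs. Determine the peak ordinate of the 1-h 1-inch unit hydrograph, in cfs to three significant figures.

U_p ≈ 107 cfs

Direct runoff: 0.0, 4.0, 23.0, 52.0, 92.0, 129.0, 89.0, 61.0, 0.0 cfs; ΣQ_DR = 450.0 cfs, peak = 129.0 cfs.
Runoff depth d = ΣQ_DR·Δt / A = 450.0 × 3600 / (0.581 mi²) = 1.200 in.
The 1-inch UH is the DRH scaled by (1 in)/d, so U_p = 129.0 × 1/1.200 = 107 cfs.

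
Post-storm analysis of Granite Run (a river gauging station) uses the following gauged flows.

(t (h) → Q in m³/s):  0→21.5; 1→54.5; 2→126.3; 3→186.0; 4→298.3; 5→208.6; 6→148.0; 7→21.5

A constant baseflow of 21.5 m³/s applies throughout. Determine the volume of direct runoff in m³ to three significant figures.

V ≈ 3.21 × 10^6 m³

Direct-runoff ordinates (Q − Q_b): 0.0, 33.0, 104.8, 164.5, 276.8, 187.1, 126.5, 0.0 m³/s.
ΣQ_DR = 892.7 m³/s.
With Δt = 1 h = 3600 s, V = ΣQ_DR · Δt = 892.7 × 3600 = 3.21 × 10^6 m³.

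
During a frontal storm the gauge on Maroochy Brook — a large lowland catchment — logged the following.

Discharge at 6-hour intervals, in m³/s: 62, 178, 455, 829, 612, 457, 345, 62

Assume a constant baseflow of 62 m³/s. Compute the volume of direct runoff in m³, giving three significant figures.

V ≈ 5.41 × 10^7 m³

Direct-runoff ordinates (Q − Q_b): 0.0, 116.0, 393.0, 767.0, 550.0, 395.0, 283.0, 0.0 m³/s.
ΣQ_DR = 2504 m³/s.
With Δt = 6 h = 21600 s, V = ΣQ_DR · Δt = 2504 × 21600 = 5.41 × 10^7 m³.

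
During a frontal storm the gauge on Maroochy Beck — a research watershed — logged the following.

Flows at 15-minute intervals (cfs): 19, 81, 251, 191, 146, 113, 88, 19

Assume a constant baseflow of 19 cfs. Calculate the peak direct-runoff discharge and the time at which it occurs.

Subtracting baseflow gives direct-runoff ordinates: 0.0, 62.0, 232.0, 172.0, 127.0, 94.0, 69.0, 0.0 cfs.
The maximum is 232.0 cfs, occurring at the reading for t = 0.5 h.

Q_p = 232.0 cfs at t = 0.5 h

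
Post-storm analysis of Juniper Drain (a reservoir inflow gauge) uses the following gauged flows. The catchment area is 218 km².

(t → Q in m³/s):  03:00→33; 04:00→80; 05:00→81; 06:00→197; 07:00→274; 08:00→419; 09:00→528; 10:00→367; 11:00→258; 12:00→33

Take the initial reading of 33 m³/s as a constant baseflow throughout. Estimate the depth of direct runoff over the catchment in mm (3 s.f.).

d ≈ 32.0 mm

Direct runoff: 0.0, 47.0, 48.0, 164.0, 241.0, 386.0, 495.0, 334.0, 225.0, 0.0 m³/s; ΣQ_DR = 1940 m³/s.
V = ΣQ_DR · Δt = 1940 × 3600 s = 6.984 × 10^6 m³.
Over A = 218 km², depth = V / A = 32.0 mm.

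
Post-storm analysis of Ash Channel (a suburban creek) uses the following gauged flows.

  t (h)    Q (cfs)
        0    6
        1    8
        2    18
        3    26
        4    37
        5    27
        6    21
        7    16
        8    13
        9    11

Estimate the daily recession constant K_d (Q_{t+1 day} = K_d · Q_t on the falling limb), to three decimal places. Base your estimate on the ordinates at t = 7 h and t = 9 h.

K_d ≈ 0.011

Between t = 7 h and t = 9 h the flow falls from 16 to 11 cfs over 2×1 h = 2 h.
Per-interval ratio K = (11/16)^(1/2) = 0.8292; K_d = K^(24/1) = 0.011.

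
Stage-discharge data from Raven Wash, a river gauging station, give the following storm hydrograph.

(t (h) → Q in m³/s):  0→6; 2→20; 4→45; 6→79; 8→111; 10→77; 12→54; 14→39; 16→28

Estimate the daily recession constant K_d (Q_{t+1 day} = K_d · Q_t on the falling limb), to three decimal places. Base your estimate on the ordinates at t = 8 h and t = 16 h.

Between t = 8 h and t = 16 h the flow falls from 111 to 28 m³/s over 4×2 h = 8 h.
Per-interval ratio K = (28/111)^(1/4) = 0.7087; K_d = K^(24/2) = 0.016.

K_d ≈ 0.016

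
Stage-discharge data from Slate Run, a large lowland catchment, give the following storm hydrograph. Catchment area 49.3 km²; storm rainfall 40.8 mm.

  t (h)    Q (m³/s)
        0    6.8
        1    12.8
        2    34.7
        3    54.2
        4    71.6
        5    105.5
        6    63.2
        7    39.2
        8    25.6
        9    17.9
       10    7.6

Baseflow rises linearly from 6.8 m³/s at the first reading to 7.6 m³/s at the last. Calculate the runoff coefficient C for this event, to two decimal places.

ΣQ_DR = 359.9 m³/s; V = ΣQ_DR·Δt = 1.296 × 10^6 m³.
Runoff depth d = V / A = 26.28 mm.
C = d / P = 26.28 / 40.8 = 0.64.

C ≈ 0.64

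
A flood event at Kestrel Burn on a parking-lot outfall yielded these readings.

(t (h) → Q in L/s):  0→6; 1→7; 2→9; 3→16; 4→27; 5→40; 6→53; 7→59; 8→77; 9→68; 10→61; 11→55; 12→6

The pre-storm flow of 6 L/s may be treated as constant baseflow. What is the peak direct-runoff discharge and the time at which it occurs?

Subtracting baseflow gives direct-runoff ordinates: 0.0, 1.0, 3.0, 10.0, 21.0, 34.0, 47.0, 53.0, 71.0, 62.0, 55.0, 49.0, 0.0 L/s.
The maximum is 71.0 L/s, occurring at the reading for t = 8 h.

Q_p = 71.0 L/s at t = 8 h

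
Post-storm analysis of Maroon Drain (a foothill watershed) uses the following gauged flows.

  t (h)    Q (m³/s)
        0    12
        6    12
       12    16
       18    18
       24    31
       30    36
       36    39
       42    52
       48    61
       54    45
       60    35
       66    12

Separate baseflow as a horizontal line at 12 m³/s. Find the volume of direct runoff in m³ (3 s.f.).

Direct-runoff ordinates (Q − Q_b): 0.0, 0.0, 4.0, 6.0, 19.0, 24.0, 27.0, 40.0, 49.0, 33.0, 23.0, 0.0 m³/s.
ΣQ_DR = 225.0 m³/s.
With Δt = 6 h = 21600 s, V = ΣQ_DR · Δt = 225.0 × 21600 = 4.86 × 10^6 m³.

V ≈ 4.86 × 10^6 m³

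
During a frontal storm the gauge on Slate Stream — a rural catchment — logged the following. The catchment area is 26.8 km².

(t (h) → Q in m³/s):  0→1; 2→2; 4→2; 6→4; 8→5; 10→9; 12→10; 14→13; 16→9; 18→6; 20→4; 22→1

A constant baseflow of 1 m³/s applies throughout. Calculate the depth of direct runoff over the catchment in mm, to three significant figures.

d ≈ 14.5 mm

Direct runoff: 0.0, 1.0, 1.0, 3.0, 4.0, 8.0, 9.0, 12.0, 8.0, 5.0, 3.0, 0.0 m³/s; ΣQ_DR = 54.00 m³/s.
V = ΣQ_DR · Δt = 54.00 × 7200 s = 3.888 × 10^5 m³.
Over A = 26.8 km², depth = V / A = 14.5 mm.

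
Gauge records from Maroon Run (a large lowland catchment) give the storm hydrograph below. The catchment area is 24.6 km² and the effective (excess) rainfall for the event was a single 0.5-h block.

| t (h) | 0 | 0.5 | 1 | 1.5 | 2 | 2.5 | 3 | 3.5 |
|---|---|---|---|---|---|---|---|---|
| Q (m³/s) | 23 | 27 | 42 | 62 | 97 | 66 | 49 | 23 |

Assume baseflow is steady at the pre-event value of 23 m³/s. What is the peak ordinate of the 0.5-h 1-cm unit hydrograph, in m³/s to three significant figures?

Direct runoff: 0.0, 4.0, 19.0, 39.0, 74.0, 43.0, 26.0, 0.0 m³/s; ΣQ_DR = 205.0 m³/s, peak = 74.0 m³/s.
Runoff depth d = ΣQ_DR·Δt / A = 205.0 × 1800 / (24.6 km²) = 15.00 mm.
The 1-cm UH is the DRH scaled by (10 mm)/d, so U_p = 74.0 × 10/15.00 = 49.3 m³/s.

U_p ≈ 49.3 m³/s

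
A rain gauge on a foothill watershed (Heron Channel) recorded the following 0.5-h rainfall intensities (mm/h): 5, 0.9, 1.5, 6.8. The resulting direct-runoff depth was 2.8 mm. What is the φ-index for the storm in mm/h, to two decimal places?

Only the 2 blocks with intensity above φ contribute runoff: 5, 6.8 mm/h.
Σ(I−φ)·Δt = d  ⇒  (5+6.8 − 2φ)·0.5 = 2.8
φ = (11.80 − 2.8/0.5) / 2 = 3.10 mm/h.

φ ≈ 3.10 mm/h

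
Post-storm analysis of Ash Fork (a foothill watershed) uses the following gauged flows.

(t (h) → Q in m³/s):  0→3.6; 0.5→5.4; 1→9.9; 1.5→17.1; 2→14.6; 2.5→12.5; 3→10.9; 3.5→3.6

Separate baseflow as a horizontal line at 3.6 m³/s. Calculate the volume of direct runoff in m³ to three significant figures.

V ≈ 87800 m³

Direct-runoff ordinates (Q − Q_b): 0.0, 1.8, 6.3, 13.5, 11.0, 8.9, 7.3, 0.0 m³/s.
ΣQ_DR = 48.80 m³/s.
With Δt = 0.5 h = 1800 s, V = ΣQ_DR · Δt = 48.80 × 1800 = 87800 m³.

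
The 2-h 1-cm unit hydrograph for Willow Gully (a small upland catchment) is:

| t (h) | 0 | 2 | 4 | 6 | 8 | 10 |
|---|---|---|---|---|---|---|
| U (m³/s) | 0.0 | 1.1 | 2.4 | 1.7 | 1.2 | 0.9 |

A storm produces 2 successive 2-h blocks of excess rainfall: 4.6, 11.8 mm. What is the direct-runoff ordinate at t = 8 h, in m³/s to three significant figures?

Q ≈ 2.56 m³/s

By discrete convolution, Q_j = Σ (P_i / 10 mm) · U_{j−i}.
At t = 8 h (j=4): Q = (4.6/10)·1.2 + (11.8/10)·1.7 = 2.56 m³/s.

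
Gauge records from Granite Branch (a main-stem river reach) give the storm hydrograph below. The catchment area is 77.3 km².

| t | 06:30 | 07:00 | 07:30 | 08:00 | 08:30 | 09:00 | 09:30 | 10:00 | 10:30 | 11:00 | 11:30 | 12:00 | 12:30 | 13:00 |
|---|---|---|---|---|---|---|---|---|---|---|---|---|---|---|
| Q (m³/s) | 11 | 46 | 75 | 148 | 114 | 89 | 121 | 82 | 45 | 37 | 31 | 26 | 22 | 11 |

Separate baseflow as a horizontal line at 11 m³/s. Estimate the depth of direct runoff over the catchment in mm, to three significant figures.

d ≈ 16.4 mm

Direct runoff: 0.0, 35.0, 64.0, 137.0, 103.0, 78.0, 110.0, 71.0, 34.0, 26.0, 20.0, 15.0, 11.0, 0.0 m³/s; ΣQ_DR = 704.0 m³/s.
V = ΣQ_DR · Δt = 704.0 × 1800 s = 1.267 × 10^6 m³.
Over A = 77.3 km², depth = V / A = 16.4 mm.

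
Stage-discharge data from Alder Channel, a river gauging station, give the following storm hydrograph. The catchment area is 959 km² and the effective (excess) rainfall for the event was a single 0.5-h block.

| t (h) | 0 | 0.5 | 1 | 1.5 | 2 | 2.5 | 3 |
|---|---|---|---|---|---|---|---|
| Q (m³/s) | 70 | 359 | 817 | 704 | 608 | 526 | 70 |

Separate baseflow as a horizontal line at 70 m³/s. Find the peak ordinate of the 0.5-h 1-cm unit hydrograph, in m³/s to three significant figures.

Direct runoff: 0.0, 289.0, 747.0, 634.0, 538.0, 456.0, 0.0 m³/s; ΣQ_DR = 2664 m³/s, peak = 747.0 m³/s.
Runoff depth d = ΣQ_DR·Δt / A = 2664 × 1800 / (959 km²) = 5.000 mm.
The 1-cm UH is the DRH scaled by (10 mm)/d, so U_p = 747.0 × 10/5.000 = 1490 m³/s.

U_p ≈ 1490 m³/s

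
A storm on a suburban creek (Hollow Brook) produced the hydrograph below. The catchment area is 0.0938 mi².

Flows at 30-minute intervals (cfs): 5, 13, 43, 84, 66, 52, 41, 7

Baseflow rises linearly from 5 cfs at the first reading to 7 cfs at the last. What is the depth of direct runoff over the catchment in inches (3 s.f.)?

d ≈ 2.17 in

Direct runoff: 0.00, 7.71, 37.43, 78.14, 59.86, 45.57, 34.29, 0.00 cfs; ΣQ_DR = 263.0 cfs.
V = ΣQ_DR · Δt = 263.0 × 1800 s = 4.734 × 10^5 ft³.
Over A = 0.0938 mi², depth = V / A = 2.17 in.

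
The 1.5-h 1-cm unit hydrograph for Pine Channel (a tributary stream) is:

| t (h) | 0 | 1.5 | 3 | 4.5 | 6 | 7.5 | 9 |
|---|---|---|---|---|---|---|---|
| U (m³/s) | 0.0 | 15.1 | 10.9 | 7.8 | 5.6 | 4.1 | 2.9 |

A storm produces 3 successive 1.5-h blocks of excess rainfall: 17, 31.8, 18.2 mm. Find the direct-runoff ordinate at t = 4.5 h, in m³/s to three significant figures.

By discrete convolution, Q_j = Σ (P_i / 10 mm) · U_{j−i}.
At t = 4.5 h (j=3): Q = (17/10)·7.8 + (31.8/10)·10.9 + (18.2/10)·15.1 = 75.4 m³/s.

Q ≈ 75.4 m³/s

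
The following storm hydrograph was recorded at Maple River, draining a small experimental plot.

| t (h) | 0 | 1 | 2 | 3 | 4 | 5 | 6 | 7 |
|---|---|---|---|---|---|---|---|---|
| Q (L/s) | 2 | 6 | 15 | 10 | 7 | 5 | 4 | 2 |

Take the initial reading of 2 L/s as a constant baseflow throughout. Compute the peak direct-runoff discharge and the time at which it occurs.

Subtracting baseflow gives direct-runoff ordinates: 0.0, 4.0, 13.0, 8.0, 5.0, 3.0, 2.0, 0.0 L/s.
The maximum is 13.0 L/s, occurring at the reading for t = 2 h.

Q_p = 13.0 L/s at t = 2 h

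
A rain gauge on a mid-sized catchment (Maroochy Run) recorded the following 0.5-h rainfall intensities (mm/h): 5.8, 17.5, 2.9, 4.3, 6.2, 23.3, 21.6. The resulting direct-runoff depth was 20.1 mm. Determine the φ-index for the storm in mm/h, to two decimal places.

φ ≈ 7.40 mm/h

Only the 3 blocks with intensity above φ contribute runoff: 17.5, 23.3, 21.6 mm/h.
Σ(I−φ)·Δt = d  ⇒  (17.5+23.3+21.6 − 3φ)·0.5 = 20.1
φ = (62.40 − 20.1/0.5) / 3 = 7.40 mm/h.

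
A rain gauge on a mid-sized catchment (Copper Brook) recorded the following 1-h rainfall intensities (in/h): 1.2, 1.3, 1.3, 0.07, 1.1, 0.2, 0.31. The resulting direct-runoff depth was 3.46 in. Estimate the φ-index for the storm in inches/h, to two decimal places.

φ ≈ 0.36 in/h

Only the 4 blocks with intensity above φ contribute runoff: 1.2, 1.3, 1.3, 1.1 in/h.
Σ(I−φ)·Δt = d  ⇒  (1.2+1.3+1.3+1.1 − 4φ)·1 = 3.46
φ = (4.900 − 3.46/1) / 4 = 0.36 in/h.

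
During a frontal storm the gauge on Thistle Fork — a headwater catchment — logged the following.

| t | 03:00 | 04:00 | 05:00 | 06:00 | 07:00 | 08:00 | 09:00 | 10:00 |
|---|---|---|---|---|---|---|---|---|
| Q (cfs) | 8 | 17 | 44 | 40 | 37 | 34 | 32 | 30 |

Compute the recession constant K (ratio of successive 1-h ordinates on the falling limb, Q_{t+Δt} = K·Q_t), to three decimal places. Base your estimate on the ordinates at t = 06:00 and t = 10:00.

K ≈ 0.931

Using the recession-limb readings at t = 06:00 and t = 10:00: Q falls from 40 to 30 cfs over 4 intervals.
K = (Q₂/Q₁)^(1/4) = (30/40)^(1/4) = 0.931.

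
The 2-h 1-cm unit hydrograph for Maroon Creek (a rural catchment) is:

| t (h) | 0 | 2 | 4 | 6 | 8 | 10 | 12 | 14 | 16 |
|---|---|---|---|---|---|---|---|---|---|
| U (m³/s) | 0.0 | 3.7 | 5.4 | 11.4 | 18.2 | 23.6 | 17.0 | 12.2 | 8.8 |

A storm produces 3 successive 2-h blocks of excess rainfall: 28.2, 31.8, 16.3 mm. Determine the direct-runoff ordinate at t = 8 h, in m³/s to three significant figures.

Q ≈ 96.4 m³/s

By discrete convolution, Q_j = Σ (P_i / 10 mm) · U_{j−i}.
At t = 8 h (j=4): Q = (28.2/10)·18.2 + (31.8/10)·11.4 + (16.3/10)·5.4 = 96.4 m³/s.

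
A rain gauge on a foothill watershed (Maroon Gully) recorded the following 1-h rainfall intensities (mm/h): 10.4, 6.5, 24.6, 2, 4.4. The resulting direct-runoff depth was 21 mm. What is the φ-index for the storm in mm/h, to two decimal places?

φ ≈ 7.00 mm/h

Only the 2 blocks with intensity above φ contribute runoff: 10.4, 24.6 mm/h.
Σ(I−φ)·Δt = d  ⇒  (10.4+24.6 − 2φ)·1 = 21
φ = (35.00 − 21/1) / 2 = 7.00 mm/h.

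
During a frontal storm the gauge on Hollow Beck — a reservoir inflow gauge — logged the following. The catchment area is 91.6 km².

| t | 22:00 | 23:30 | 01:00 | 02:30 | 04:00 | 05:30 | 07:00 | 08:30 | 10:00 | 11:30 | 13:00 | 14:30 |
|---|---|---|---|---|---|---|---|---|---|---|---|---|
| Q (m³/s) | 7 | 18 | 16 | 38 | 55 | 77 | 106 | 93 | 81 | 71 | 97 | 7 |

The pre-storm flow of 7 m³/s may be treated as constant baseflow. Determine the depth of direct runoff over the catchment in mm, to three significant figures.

d ≈ 34.3 mm

Direct runoff: 0.0, 11.0, 9.0, 31.0, 48.0, 70.0, 99.0, 86.0, 74.0, 64.0, 90.0, 0.0 m³/s; ΣQ_DR = 582.0 m³/s.
V = ΣQ_DR · Δt = 582.0 × 5400 s = 3.143 × 10^6 m³.
Over A = 91.6 km², depth = V / A = 34.3 mm.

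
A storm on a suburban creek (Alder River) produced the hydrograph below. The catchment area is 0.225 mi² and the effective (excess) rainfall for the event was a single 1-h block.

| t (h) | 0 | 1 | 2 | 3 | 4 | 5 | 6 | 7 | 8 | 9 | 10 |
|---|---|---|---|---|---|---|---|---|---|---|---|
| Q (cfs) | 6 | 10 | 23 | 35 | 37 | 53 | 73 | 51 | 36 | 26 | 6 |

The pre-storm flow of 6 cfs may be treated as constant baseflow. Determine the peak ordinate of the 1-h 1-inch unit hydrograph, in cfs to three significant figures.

U_p ≈ 33.5 cfs

Direct runoff: 0.0, 4.0, 17.0, 29.0, 31.0, 47.0, 67.0, 45.0, 30.0, 20.0, 0.0 cfs; ΣQ_DR = 290.0 cfs, peak = 67.0 cfs.
Runoff depth d = ΣQ_DR·Δt / A = 290.0 × 3600 / (0.225 mi²) = 1.997 in.
The 1-inch UH is the DRH scaled by (1 in)/d, so U_p = 67.0 × 1/1.997 = 33.5 cfs.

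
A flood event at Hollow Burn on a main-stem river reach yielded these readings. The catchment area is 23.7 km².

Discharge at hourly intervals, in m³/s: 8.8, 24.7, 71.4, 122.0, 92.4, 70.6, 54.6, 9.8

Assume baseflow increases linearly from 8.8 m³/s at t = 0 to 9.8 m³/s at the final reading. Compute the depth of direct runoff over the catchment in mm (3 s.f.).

Direct runoff: 0.00, 15.76, 62.31, 112.77, 83.03, 61.09, 44.94, 0.00 m³/s; ΣQ_DR = 379.9 m³/s.
V = ΣQ_DR · Δt = 379.9 × 3600 s = 1.368 × 10^6 m³.
Over A = 23.7 km², depth = V / A = 57.7 mm.

d ≈ 57.7 mm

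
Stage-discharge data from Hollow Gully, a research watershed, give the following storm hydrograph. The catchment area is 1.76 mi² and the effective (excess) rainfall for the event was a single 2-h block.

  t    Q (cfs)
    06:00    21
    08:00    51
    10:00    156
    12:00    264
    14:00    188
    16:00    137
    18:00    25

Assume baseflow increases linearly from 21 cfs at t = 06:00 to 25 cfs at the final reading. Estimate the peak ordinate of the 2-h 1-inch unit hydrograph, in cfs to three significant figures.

Direct runoff: 0.00, 29.33, 133.67, 241.00, 164.33, 112.67, 0.00 cfs; ΣQ_DR = 681.0 cfs, peak = 241.00 cfs.
Runoff depth d = ΣQ_DR·Δt / A = 681.0 × 7200 / (1.76 mi²) = 1.199 in.
The 1-inch UH is the DRH scaled by (1 in)/d, so U_p = 241.00 × 1/1.199 = 201 cfs.

U_p ≈ 201 cfs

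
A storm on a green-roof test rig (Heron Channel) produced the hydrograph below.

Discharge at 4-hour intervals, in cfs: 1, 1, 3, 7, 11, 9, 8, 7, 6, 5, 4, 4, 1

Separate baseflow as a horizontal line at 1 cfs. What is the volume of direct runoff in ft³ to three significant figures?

V ≈ 7.78 × 10^5 ft³

Direct-runoff ordinates (Q − Q_b): 0.0, 0.0, 2.0, 6.0, 10.0, 8.0, 7.0, 6.0, 5.0, 4.0, 3.0, 3.0, 0.0 cfs.
ΣQ_DR = 54.00 cfs.
With Δt = 4 h = 14400 s, V = ΣQ_DR · Δt = 54.00 × 14400 = 7.78 × 10^5 ft³.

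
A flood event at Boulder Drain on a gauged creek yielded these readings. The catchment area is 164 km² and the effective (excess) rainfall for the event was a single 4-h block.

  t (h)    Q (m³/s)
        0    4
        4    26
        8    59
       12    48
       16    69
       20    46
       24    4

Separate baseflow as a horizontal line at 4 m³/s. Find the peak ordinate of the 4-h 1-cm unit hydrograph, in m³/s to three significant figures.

U_p ≈ 32.5 m³/s

Direct runoff: 0.0, 22.0, 55.0, 44.0, 65.0, 42.0, 0.0 m³/s; ΣQ_DR = 228.0 m³/s, peak = 65.0 m³/s.
Runoff depth d = ΣQ_DR·Δt / A = 228.0 × 14400 / (164 km²) = 20.02 mm.
The 1-cm UH is the DRH scaled by (10 mm)/d, so U_p = 65.0 × 10/20.02 = 32.5 m³/s.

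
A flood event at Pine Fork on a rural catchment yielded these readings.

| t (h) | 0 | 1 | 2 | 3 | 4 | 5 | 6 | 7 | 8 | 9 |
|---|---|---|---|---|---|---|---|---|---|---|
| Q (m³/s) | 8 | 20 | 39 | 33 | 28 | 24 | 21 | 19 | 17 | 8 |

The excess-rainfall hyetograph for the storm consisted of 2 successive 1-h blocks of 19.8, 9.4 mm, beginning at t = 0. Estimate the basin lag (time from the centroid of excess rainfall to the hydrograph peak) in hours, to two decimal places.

Centroid of excess rainfall: t_c = Σ P_i·t̄_i / ΣP_i = 0.8219 h (block centres at 0.5, 1.5 h).
Hydrograph peak occurs at t = 2 h, so basin lag t_L = 2 − 0.8219 = 1.18 h.

t_L ≈ 1.18 h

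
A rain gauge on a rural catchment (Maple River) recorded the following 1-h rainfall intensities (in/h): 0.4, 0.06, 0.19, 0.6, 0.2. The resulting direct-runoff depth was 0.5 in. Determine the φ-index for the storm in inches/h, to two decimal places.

Only the 2 blocks with intensity above φ contribute runoff: 0.4, 0.6 in/h.
Σ(I−φ)·Δt = d  ⇒  (0.4+0.6 − 2φ)·1 = 0.5
φ = (1.000 − 0.5/1) / 2 = 0.25 in/h.

φ ≈ 0.25 in/h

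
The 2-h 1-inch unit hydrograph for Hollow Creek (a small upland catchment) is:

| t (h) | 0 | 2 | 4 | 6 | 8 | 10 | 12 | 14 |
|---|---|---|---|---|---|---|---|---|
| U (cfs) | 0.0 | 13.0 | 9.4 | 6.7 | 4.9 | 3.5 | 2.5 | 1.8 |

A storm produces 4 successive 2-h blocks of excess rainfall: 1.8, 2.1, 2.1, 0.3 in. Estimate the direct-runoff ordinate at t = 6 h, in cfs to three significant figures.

By discrete convolution, Q_j = Σ (P_i / 1 in) · U_{j−i}.
At t = 6 h (j=3): Q = (1.8/1)·6.7 + (2.1/1)·9.4 + (2.1/1)·13.0 + (0.3/1)·0.0 = 59.1 cfs.

Q ≈ 59.1 cfs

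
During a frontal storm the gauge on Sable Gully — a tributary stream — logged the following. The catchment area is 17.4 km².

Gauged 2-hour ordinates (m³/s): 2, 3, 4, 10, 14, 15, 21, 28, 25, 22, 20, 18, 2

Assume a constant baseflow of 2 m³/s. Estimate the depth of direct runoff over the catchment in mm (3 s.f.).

d ≈ 65.4 mm

Direct runoff: 0.0, 1.0, 2.0, 8.0, 12.0, 13.0, 19.0, 26.0, 23.0, 20.0, 18.0, 16.0, 0.0 m³/s; ΣQ_DR = 158.0 m³/s.
V = ΣQ_DR · Δt = 158.0 × 7200 s = 1.138 × 10^6 m³.
Over A = 17.4 km², depth = V / A = 65.4 mm.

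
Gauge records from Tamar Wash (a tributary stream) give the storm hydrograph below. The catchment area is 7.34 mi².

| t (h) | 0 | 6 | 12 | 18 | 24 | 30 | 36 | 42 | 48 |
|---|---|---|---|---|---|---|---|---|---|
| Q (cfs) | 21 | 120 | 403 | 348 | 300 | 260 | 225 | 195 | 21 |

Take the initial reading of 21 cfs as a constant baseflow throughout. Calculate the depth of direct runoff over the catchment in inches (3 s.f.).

Direct runoff: 0.0, 99.0, 382.0, 327.0, 279.0, 239.0, 204.0, 174.0, 0.0 cfs; ΣQ_DR = 1704 cfs.
V = ΣQ_DR · Δt = 1704 × 21600 s = 3.681 × 10^7 ft³.
Over A = 7.34 mi², depth = V / A = 2.16 in.

d ≈ 2.16 in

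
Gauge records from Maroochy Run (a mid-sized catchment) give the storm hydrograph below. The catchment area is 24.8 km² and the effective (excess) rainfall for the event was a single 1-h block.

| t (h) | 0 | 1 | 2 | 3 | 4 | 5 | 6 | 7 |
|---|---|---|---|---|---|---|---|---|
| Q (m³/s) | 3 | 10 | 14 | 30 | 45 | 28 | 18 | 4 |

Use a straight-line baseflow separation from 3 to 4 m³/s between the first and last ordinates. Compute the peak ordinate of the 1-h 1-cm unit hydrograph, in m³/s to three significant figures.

Direct runoff: 0.00, 6.86, 10.71, 26.57, 41.43, 24.29, 14.14, 0.00 m³/s; ΣQ_DR = 124.0 m³/s, peak = 41.43 m³/s.
Runoff depth d = ΣQ_DR·Δt / A = 124.0 × 3600 / (24.8 km²) = 18.00 mm.
The 1-cm UH is the DRH scaled by (10 mm)/d, so U_p = 41.43 × 10/18.00 = 23.0 m³/s.

U_p ≈ 23.0 m³/s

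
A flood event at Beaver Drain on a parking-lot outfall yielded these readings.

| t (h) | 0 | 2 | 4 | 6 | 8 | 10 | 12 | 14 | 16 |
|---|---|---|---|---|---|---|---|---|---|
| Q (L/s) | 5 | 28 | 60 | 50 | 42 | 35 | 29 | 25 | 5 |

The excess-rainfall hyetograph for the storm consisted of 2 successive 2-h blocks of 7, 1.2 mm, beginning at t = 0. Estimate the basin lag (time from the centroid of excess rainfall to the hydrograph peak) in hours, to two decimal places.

Centroid of excess rainfall: t_c = Σ P_i·t̄_i / ΣP_i = 1.2927 h (block centres at 1, 3 h).
Hydrograph peak occurs at t = 4 h, so basin lag t_L = 4 − 1.2927 = 2.71 h.

t_L ≈ 2.71 h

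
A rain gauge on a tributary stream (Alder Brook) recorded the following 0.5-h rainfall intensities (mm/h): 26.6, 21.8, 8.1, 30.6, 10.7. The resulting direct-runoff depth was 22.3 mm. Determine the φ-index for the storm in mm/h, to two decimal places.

φ ≈ 11.47 mm/h

Only the 3 blocks with intensity above φ contribute runoff: 26.6, 21.8, 30.6 mm/h.
Σ(I−φ)·Δt = d  ⇒  (26.6+21.8+30.6 − 3φ)·0.5 = 22.3
φ = (79.00 − 22.3/0.5) / 3 = 11.47 mm/h.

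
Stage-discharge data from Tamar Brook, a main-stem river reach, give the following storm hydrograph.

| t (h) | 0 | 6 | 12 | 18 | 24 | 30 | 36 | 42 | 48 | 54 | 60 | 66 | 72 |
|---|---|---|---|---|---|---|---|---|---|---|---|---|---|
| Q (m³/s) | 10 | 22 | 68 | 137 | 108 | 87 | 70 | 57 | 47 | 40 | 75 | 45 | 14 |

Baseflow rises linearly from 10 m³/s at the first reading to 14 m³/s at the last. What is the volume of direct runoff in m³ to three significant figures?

Direct-runoff ordinates (Q − Q_b): 0.00, 11.67, 57.33, 126.00, 96.67, 75.33, 58.00, 44.67, 34.33, 27.00, 61.67, 31.33, 0.00 m³/s.
ΣQ_DR = 624.0 m³/s.
With Δt = 6 h = 21600 s, V = ΣQ_DR · Δt = 624.0 × 21600 = 1.35 × 10^7 m³.

V ≈ 1.35 × 10^7 m³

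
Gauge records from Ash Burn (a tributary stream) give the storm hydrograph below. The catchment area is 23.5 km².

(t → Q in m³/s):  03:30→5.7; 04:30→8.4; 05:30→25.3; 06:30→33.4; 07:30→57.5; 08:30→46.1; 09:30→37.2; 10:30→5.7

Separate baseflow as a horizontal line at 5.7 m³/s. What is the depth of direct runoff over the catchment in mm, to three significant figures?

d ≈ 26.6 mm

Direct runoff: 0.0, 2.7, 19.6, 27.7, 51.8, 40.4, 31.5, 0.0 m³/s; ΣQ_DR = 173.7 m³/s.
V = ΣQ_DR · Δt = 173.7 × 3600 s = 6.253 × 10^5 m³.
Over A = 23.5 km², depth = V / A = 26.6 mm.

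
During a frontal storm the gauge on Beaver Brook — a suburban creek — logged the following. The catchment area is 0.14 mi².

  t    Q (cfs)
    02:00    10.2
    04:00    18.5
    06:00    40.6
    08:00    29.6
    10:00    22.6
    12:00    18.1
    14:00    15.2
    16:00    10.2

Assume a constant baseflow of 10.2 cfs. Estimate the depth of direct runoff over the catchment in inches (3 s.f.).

Direct runoff: 0.0, 8.3, 30.4, 19.4, 12.4, 7.9, 5.0, 0.0 cfs; ΣQ_DR = 83.40 cfs.
V = ΣQ_DR · Δt = 83.40 × 7200 s = 6.005 × 10^5 ft³.
Over A = 0.14 mi², depth = V / A = 1.85 in.

d ≈ 1.85 in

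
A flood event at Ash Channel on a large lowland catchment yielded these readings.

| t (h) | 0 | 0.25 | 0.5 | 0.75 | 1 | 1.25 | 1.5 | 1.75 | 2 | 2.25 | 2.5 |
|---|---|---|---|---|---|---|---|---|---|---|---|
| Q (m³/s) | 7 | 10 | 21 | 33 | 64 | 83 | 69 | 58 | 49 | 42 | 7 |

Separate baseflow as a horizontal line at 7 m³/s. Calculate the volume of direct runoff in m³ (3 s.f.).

Direct-runoff ordinates (Q − Q_b): 0.0, 3.0, 14.0, 26.0, 57.0, 76.0, 62.0, 51.0, 42.0, 35.0, 0.0 m³/s.
ΣQ_DR = 366.0 m³/s.
With Δt = 0.25 h = 900 s, V = ΣQ_DR · Δt = 366.0 × 900 = 3.29 × 10^5 m³.

V ≈ 3.29 × 10^5 m³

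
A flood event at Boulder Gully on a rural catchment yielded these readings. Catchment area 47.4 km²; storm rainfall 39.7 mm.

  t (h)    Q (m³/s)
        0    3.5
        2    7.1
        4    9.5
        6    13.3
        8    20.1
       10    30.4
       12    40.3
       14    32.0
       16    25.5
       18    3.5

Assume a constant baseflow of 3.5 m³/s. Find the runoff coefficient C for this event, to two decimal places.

C ≈ 0.57

ΣQ_DR = 150.2 m³/s; V = ΣQ_DR·Δt = 1.081 × 10^6 m³.
Runoff depth d = V / A = 22.82 mm.
C = d / P = 22.82 / 39.7 = 0.57.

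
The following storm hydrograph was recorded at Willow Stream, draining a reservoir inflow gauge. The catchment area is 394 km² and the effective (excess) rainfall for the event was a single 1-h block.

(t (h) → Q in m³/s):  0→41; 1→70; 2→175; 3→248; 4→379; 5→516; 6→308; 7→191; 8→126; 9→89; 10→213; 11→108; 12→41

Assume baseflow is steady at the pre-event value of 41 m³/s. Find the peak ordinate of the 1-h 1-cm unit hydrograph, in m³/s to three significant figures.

U_p ≈ 264 m³/s

Direct runoff: 0.0, 29.0, 134.0, 207.0, 338.0, 475.0, 267.0, 150.0, 85.0, 48.0, 172.0, 67.0, 0.0 m³/s; ΣQ_DR = 1972 m³/s, peak = 475.0 m³/s.
Runoff depth d = ΣQ_DR·Δt / A = 1972 × 3600 / (394 km²) = 18.02 mm.
The 1-cm UH is the DRH scaled by (10 mm)/d, so U_p = 475.0 × 10/18.02 = 264 m³/s.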